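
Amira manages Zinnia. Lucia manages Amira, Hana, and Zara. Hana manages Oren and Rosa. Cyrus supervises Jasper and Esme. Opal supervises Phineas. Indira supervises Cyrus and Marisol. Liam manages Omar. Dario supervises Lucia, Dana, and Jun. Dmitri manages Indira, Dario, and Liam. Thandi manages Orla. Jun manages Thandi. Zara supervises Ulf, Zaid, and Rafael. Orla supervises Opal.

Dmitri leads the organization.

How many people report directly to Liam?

1

Liam directly manages Omar. That is 1 direct report.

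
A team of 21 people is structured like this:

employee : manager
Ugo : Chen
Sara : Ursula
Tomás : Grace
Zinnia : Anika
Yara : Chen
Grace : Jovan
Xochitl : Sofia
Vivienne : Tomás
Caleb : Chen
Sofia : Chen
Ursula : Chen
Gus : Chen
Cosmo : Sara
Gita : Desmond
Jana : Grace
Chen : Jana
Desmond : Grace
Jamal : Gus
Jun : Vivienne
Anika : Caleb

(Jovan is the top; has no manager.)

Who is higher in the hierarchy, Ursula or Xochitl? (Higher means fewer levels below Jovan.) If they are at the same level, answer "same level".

Ursula is 4 levels below Jovan; Xochitl is 5. Ursula is higher.

Ursula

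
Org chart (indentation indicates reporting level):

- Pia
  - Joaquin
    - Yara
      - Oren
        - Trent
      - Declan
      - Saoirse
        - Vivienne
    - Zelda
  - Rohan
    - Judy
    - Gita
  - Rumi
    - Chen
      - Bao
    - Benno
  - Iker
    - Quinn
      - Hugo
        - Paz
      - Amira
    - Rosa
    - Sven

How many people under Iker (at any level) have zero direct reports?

4

The people in Iker's organization with no one reporting to them are Sven, Rosa, Amira, Paz. That is 4.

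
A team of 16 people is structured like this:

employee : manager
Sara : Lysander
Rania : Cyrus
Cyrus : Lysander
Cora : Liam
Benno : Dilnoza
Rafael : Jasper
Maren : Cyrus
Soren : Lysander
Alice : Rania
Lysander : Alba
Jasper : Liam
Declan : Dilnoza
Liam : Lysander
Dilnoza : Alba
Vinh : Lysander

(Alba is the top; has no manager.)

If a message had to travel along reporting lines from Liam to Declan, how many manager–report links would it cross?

4

Liam is 2 levels below Alba, and Declan is 2 levels below Alba (their lowest common manager). The shortest path runs up from Liam to Alba and back down to Declan: 2 + 2 = 4 links.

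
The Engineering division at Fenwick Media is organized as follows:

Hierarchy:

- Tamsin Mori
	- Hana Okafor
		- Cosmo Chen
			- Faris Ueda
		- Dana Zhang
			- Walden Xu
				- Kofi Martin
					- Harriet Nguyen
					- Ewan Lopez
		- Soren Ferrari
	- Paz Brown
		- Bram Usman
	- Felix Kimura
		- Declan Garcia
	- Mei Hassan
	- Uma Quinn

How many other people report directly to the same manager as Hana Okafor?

Hana Okafor reports to Tamsin Mori. Tamsin Mori's other direct reports are Paz Brown, Felix Kimura, Mei Hassan, Uma Quinn — 4 peers.

4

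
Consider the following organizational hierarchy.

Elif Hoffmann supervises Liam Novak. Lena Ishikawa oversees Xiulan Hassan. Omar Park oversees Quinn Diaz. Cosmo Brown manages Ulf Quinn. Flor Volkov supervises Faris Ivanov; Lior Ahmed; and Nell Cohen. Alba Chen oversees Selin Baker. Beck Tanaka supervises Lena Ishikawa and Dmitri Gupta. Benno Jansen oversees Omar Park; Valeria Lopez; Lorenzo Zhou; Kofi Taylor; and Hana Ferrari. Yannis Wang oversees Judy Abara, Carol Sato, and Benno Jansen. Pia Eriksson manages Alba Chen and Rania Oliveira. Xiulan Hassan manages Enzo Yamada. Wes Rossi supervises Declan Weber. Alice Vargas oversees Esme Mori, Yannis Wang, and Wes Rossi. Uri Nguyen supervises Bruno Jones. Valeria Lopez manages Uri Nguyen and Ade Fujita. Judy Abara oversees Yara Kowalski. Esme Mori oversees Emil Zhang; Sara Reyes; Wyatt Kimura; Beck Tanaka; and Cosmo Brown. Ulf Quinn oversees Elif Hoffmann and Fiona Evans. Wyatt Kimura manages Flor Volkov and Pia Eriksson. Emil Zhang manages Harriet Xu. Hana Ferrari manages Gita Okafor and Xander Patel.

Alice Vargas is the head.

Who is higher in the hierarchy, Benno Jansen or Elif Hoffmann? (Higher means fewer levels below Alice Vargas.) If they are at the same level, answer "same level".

Benno Jansen

Benno Jansen is 2 levels below Alice Vargas; Elif Hoffmann is 4. Benno Jansen is higher.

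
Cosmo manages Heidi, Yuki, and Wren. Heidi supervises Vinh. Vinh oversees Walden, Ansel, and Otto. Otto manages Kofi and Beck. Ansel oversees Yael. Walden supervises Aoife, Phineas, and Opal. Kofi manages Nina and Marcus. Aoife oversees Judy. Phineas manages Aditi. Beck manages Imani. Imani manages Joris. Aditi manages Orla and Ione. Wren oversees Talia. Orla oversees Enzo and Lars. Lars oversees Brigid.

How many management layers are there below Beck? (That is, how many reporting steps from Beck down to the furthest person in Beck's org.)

The longest chain under Beck runs Beck → Imani → Joris, which is 2 levels below Beck.

2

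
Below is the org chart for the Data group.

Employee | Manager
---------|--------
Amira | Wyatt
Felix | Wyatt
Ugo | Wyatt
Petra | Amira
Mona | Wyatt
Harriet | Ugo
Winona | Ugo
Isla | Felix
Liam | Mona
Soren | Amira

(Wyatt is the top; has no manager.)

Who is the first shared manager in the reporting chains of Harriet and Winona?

Ugo

Harriet's chain of managers is Ugo, Wyatt. Winona's chain of managers is Ugo, Wyatt. The first manager that appears in both chains is Ugo.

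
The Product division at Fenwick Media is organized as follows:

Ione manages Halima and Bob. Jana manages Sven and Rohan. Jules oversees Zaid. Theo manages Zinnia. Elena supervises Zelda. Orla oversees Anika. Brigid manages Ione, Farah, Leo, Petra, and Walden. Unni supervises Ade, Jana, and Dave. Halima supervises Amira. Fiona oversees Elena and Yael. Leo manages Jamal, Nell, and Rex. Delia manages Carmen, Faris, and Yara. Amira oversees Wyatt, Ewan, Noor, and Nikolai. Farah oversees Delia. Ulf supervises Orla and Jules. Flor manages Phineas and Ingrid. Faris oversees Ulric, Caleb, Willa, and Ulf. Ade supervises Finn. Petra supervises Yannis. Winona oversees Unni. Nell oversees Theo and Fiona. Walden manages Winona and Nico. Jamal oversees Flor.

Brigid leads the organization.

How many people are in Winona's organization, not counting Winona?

Winona directly manages Unni. Under Unni: Dave, Jana, Rohan, Sven, Ade, Finn (6). That's 7 in total.

7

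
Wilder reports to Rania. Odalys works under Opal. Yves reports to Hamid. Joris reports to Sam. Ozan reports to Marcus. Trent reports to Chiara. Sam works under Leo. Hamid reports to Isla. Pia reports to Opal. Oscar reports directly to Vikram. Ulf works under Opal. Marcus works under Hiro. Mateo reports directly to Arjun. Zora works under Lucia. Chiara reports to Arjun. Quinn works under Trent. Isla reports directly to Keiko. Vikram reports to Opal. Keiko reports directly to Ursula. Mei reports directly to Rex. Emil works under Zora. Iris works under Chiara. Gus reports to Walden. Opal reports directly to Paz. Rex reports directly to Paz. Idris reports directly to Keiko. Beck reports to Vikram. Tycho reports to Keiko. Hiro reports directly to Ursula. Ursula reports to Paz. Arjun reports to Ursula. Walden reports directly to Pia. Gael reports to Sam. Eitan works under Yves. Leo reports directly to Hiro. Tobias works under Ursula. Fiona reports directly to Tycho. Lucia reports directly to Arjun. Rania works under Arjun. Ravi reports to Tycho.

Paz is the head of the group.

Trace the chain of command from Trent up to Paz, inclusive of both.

Trent -> Chiara -> Arjun -> Ursula -> Paz

Trent reports to Chiara. Chiara reports to Arjun. Arjun reports to Ursula. Ursula reports to Paz. Paz is at the top.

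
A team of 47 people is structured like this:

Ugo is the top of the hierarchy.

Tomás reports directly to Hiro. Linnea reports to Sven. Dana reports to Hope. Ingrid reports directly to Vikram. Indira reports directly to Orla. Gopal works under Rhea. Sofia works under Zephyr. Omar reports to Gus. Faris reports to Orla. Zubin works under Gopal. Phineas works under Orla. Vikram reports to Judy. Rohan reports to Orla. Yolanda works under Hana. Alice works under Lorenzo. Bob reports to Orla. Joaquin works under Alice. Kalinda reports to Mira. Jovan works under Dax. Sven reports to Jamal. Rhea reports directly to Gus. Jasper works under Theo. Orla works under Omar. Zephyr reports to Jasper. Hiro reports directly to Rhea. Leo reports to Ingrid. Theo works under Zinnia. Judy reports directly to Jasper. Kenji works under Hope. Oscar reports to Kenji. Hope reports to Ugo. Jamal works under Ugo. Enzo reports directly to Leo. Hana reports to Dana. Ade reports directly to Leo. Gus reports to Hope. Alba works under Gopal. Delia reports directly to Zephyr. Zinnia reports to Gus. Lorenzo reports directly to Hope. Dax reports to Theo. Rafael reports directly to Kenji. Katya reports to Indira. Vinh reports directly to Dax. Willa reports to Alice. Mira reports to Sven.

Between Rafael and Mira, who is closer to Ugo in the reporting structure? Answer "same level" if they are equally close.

same level

Both Rafael and Mira are 3 levels below Ugo.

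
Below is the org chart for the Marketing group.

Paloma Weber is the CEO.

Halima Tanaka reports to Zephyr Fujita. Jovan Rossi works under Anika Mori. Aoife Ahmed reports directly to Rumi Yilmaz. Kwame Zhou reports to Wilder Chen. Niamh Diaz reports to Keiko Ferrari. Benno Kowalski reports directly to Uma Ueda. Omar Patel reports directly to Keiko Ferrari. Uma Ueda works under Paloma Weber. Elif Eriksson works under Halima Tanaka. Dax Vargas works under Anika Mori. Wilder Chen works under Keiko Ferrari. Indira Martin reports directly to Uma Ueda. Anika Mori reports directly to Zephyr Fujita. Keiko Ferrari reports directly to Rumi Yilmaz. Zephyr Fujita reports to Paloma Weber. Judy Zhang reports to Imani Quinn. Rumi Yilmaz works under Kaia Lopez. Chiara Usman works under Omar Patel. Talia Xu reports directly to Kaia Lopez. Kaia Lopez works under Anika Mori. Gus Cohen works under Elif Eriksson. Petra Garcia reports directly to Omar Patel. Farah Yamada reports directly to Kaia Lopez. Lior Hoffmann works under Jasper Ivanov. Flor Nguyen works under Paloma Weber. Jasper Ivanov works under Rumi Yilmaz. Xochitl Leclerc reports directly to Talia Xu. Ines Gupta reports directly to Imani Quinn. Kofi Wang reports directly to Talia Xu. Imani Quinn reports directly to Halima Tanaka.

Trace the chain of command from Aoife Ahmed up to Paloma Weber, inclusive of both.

Aoife Ahmed reports to Rumi Yilmaz. Rumi Yilmaz reports to Kaia Lopez. Kaia Lopez reports to Anika Mori. Anika Mori reports to Zephyr Fujita. Zephyr Fujita reports to Paloma Weber. Paloma Weber is at the top.

Aoife Ahmed -> Rumi Yilmaz -> Kaia Lopez -> Anika Mori -> Zephyr Fujita -> Paloma Weber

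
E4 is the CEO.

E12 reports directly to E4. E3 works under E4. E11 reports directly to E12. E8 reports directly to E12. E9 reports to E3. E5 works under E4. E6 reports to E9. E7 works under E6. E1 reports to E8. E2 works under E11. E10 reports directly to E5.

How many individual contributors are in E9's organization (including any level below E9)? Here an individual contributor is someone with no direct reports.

The only person in E9's organization with no one reporting to them is E7. That is 1.

1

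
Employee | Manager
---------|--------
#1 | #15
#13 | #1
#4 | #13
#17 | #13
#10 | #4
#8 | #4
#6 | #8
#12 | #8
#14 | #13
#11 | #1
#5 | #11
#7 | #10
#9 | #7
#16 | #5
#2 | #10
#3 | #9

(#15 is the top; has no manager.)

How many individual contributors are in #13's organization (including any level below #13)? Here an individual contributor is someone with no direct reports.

The people in #13's organization with no one reporting to them are #14, #17, #12, #6, #2, #3. That is 6.

6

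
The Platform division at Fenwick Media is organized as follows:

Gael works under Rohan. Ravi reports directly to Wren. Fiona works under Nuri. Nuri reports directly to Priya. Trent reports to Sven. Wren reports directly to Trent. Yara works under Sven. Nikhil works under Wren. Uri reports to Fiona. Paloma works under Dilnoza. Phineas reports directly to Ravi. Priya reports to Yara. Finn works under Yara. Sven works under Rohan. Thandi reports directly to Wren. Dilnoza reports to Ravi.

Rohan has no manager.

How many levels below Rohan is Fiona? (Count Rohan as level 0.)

5

Chain from Fiona up to Rohan: Fiona → Nuri → Priya → Yara → Sven → Rohan. That is 5 steps up, so Fiona is 5 levels below Rohan.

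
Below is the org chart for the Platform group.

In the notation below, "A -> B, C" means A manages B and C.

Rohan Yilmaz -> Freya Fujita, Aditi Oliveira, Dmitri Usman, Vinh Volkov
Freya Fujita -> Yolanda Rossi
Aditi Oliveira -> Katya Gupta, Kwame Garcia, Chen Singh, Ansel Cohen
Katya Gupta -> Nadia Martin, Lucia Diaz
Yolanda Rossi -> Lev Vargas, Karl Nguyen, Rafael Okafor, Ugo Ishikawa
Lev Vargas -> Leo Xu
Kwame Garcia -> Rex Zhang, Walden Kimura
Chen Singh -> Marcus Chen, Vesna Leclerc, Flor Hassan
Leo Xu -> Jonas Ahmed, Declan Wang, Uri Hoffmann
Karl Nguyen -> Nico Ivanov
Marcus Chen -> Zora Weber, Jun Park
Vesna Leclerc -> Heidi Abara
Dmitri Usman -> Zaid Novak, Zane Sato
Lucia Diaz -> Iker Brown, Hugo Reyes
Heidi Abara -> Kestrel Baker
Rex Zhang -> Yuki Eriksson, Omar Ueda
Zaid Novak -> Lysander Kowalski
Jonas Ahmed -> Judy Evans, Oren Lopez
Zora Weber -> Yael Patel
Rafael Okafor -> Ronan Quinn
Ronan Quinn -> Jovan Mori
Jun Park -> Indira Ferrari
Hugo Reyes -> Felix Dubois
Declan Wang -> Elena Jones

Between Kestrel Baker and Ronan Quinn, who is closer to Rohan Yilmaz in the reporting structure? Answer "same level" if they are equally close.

Kestrel Baker is 5 levels below Rohan Yilmaz; Ronan Quinn is 4. Ronan Quinn is higher.

Ronan Quinn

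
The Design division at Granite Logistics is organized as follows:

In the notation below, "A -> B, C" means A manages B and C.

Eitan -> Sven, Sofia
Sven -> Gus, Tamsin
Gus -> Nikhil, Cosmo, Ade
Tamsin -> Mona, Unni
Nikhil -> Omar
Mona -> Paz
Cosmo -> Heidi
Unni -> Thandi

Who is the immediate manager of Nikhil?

Gus

Nikhil reports directly to Gus.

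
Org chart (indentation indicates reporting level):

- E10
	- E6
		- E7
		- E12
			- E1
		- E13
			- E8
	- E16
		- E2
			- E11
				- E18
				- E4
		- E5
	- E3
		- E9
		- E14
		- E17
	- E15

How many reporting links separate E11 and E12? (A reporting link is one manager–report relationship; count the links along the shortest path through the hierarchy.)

E11 is 3 levels below E10, and E12 is 2 levels below E10 (their lowest common manager). The shortest path runs up from E11 to E10 and back down to E12: 3 + 2 = 5 links.

5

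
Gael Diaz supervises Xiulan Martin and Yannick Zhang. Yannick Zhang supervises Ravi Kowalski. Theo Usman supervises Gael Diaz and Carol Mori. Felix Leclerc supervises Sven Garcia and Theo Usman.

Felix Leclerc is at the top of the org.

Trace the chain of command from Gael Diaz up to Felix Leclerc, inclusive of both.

Gael Diaz reports to Theo Usman. Theo Usman reports to Felix Leclerc. Felix Leclerc is at the top.

Gael Diaz -> Theo Usman -> Felix Leclerc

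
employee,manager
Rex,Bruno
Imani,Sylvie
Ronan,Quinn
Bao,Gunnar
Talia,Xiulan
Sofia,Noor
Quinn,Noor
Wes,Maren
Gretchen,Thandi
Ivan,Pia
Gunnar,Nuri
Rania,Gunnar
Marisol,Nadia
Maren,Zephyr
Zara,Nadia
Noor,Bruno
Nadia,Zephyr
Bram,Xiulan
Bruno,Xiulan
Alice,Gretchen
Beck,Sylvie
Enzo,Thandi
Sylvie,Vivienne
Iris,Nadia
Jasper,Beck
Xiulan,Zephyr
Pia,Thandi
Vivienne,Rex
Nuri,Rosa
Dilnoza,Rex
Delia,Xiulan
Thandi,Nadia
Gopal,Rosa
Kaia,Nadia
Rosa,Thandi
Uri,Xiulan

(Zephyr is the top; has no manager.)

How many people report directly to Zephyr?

Zephyr directly manages Maren, Nadia, Xiulan. That is 3 direct reports.

3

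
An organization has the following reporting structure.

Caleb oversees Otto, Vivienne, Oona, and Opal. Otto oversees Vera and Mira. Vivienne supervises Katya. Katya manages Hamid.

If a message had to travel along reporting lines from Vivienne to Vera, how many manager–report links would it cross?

Vivienne is 1 level below Caleb, and Vera is 2 levels below Caleb (their lowest common manager). The shortest path runs up from Vivienne to Caleb and back down to Vera: 1 + 2 = 3 links.

3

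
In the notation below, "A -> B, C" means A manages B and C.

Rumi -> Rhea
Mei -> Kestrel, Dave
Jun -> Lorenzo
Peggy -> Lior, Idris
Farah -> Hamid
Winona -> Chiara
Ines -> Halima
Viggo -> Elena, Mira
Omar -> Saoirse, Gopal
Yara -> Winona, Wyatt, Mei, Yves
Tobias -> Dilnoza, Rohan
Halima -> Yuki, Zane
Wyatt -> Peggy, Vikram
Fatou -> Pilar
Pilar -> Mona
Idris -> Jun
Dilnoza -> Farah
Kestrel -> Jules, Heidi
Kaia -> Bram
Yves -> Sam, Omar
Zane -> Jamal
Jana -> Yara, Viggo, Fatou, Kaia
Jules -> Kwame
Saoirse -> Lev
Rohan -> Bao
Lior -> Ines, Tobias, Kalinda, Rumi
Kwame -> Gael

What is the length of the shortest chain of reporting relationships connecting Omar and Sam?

2

Omar is 1 level below Yves, and Sam is 1 level below Yves (their lowest common manager). The shortest path runs up from Omar to Yves and back down to Sam: 1 + 1 = 2 links.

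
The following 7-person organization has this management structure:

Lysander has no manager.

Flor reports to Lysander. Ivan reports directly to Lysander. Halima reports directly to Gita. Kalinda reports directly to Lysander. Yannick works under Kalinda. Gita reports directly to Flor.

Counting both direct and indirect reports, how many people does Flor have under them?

Flor directly manages Gita. Under Gita: Halima (1). That's 2 in total.

2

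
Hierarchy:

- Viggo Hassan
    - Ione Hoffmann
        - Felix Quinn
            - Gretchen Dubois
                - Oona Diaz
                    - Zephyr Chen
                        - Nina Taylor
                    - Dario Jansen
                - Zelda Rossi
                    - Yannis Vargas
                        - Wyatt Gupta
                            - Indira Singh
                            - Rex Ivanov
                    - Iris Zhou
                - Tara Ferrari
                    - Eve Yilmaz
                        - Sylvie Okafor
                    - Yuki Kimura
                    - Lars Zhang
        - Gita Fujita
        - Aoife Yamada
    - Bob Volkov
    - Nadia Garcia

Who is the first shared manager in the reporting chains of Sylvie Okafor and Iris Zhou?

Gretchen Dubois

Sylvie Okafor's chain of managers is Eve Yilmaz, Tara Ferrari, Gretchen Dubois, Felix Quinn, Ione Hoffmann, Viggo Hassan. Iris Zhou's chain of managers is Zelda Rossi, Gretchen Dubois, Felix Quinn, Ione Hoffmann, Viggo Hassan. The first manager that appears in both chains is Gretchen Dubois.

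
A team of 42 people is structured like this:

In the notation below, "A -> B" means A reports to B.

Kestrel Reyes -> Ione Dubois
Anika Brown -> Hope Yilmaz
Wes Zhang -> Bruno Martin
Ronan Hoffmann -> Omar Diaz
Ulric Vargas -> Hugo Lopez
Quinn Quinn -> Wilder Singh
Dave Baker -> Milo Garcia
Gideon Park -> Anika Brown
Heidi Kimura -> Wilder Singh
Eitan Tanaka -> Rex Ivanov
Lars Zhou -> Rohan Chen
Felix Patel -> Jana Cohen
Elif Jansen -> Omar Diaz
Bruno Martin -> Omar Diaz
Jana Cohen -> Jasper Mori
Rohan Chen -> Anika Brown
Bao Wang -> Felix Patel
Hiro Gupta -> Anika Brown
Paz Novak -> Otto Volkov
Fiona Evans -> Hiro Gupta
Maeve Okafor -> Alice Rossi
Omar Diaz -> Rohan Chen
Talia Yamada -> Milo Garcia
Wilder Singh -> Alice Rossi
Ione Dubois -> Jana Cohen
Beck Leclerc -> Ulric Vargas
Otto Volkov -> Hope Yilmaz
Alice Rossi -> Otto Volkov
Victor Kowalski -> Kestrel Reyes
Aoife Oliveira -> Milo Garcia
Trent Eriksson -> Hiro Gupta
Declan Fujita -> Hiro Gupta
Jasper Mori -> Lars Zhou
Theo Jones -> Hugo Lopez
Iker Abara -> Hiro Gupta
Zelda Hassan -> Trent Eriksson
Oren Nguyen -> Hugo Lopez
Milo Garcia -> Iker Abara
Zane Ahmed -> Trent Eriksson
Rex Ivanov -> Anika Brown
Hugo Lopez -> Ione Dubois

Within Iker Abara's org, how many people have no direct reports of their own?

3

The people in Iker Abara's organization with no one reporting to them are Dave Baker, Talia Yamada, Aoife Oliveira. That is 3.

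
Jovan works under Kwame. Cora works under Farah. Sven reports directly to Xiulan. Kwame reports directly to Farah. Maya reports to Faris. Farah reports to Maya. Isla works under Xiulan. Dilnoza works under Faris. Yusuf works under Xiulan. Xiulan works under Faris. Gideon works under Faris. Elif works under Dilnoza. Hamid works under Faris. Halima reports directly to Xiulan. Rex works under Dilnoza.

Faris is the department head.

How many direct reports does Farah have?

2

Farah directly manages Cora, Kwame. That is 2 direct reports.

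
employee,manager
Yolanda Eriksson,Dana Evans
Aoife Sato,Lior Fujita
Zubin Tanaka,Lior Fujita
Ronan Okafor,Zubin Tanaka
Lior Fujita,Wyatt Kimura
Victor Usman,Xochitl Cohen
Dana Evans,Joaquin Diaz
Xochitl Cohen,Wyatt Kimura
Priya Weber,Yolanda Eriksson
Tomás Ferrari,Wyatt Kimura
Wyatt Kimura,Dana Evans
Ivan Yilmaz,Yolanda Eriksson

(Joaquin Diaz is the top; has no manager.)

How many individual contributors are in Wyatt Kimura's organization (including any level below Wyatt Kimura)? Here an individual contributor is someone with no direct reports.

4

The people in Wyatt Kimura's organization with no one reporting to them are Tomás Ferrari, Aoife Sato, Ronan Okafor, Victor Usman. That is 4.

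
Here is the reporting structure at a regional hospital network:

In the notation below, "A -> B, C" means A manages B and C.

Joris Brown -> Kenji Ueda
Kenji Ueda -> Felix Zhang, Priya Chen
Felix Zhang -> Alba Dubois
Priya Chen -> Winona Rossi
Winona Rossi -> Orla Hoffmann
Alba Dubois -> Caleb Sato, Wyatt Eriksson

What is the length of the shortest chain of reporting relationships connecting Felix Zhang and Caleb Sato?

2

Caleb Sato is in Felix Zhang's organization: the chain from Caleb Sato up to Felix Zhang is Caleb Sato → Alba Dubois → Felix Zhang, which is 2 links.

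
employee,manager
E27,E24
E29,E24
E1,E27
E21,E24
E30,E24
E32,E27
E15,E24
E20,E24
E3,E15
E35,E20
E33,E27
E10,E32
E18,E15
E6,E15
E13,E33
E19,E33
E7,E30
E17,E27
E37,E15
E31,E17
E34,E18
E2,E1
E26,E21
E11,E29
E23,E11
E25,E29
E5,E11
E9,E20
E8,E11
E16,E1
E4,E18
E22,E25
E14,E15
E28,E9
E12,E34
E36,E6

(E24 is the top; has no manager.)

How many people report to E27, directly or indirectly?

10

E27 directly manages E1, E32, E33, E17. Under E1: E16, E2 (2). Under E32: E10 (1). Under E33: E19, E13 (2). Under E17: E31 (1). So E27's organization is 4 direct reports plus everyone under them: 3 + 2 + 3 + 2 = 10.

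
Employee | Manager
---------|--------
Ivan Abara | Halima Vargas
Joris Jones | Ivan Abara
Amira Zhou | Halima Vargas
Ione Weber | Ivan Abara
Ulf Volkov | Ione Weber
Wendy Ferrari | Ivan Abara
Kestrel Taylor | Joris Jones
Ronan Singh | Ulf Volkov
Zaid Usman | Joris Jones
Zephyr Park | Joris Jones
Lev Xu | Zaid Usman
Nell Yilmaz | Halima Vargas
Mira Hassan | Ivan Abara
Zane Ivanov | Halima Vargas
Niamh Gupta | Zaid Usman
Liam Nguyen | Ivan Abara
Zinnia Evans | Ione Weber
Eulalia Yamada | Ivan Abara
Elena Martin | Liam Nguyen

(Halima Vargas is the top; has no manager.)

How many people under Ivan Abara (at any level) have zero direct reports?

The people in Ivan Abara's organization with no one reporting to them are Eulalia Yamada, Elena Martin, Mira Hassan, Wendy Ferrari, Zinnia Evans, Ronan Singh, Zephyr Park, Niamh Gupta, Lev Xu, Kestrel Taylor. That is 10.

10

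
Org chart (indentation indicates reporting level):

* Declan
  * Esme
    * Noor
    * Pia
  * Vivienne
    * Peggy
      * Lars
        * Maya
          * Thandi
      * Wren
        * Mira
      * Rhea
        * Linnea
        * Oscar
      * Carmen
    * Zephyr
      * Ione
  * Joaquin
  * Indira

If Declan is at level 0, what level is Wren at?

Chain from Wren up to Declan: Wren → Peggy → Vivienne → Declan. That is 3 steps up, so Wren is 3 levels below Declan.

3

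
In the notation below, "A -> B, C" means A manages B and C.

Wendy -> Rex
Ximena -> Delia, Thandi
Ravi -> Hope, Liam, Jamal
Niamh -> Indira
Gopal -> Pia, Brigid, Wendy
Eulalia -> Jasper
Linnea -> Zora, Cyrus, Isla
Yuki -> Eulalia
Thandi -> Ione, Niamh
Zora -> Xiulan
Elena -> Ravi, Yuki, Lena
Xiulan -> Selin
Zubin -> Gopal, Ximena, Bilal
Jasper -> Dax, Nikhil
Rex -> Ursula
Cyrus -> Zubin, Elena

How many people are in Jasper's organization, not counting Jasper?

Jasper directly manages Dax, Nikhil. Dax has no reports. Nikhil has no reports. So Jasper's organization is 2 direct reports plus everyone under them: 1 + 1 = 2.

2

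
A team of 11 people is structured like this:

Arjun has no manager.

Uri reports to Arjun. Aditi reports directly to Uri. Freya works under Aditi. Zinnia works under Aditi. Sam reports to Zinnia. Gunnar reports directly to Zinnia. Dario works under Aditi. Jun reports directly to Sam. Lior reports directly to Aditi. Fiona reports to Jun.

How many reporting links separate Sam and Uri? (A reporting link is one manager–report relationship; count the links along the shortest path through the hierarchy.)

3

Sam is in Uri's organization: the chain from Sam up to Uri is Sam → Zinnia → Aditi → Uri, which is 3 links.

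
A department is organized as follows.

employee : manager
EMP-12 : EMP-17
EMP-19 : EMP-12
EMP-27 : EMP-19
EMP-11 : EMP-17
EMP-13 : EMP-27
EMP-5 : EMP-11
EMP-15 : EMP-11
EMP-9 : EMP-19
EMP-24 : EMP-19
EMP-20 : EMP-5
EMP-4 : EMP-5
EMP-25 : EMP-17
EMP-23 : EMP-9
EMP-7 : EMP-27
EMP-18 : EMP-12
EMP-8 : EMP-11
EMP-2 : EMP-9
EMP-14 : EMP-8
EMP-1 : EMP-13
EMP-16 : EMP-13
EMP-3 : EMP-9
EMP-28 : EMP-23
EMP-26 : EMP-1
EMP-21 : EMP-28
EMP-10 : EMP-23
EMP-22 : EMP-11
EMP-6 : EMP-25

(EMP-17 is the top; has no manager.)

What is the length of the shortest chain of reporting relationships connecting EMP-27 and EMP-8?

5

EMP-27 is 3 levels below EMP-17, and EMP-8 is 2 levels below EMP-17 (their lowest common manager). The shortest path runs up from EMP-27 to EMP-17 and back down to EMP-8: 3 + 2 = 5 links.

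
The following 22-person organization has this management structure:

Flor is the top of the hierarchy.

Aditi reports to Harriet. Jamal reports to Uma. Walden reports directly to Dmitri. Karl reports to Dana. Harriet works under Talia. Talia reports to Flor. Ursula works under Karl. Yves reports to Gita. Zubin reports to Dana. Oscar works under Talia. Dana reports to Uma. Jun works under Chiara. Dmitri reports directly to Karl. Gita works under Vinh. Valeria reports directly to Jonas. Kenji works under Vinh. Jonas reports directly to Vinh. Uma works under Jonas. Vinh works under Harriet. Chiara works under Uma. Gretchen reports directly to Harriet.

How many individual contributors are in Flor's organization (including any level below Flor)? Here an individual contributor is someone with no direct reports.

11

The people in Flor's organization with no one reporting to them are Oscar, Gretchen, Aditi, Kenji, Yves, Valeria, Jamal, Jun, Ursula, Walden, Zubin. That is 11.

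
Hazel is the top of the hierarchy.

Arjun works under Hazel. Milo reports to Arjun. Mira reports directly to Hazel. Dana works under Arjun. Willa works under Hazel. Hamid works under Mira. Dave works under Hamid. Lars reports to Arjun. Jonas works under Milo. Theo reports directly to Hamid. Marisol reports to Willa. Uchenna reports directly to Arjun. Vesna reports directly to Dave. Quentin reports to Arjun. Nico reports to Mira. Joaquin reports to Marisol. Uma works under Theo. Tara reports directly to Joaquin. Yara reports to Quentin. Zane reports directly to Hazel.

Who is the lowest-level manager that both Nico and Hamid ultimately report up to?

Mira

Nico's chain of managers is Mira, Hazel. Hamid's chain of managers is Mira, Hazel. The first manager that appears in both chains is Mira.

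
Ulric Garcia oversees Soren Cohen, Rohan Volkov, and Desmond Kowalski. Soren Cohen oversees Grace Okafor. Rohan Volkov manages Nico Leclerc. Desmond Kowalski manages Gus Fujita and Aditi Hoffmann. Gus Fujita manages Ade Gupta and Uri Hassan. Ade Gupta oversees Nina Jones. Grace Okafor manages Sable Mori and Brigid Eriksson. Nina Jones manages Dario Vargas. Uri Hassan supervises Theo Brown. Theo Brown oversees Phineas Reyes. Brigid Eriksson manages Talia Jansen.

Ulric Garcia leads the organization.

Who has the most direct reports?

Ulric Garcia

Direct-report counts: Ulric Garcia has 3; Desmond Kowalski has 2; Gus Fujita has 2; Uri Hassan has 1; Theo Brown has 1; Ade Gupta has 1; Nina Jones has 1; Rohan Volkov has 1; Soren Cohen has 1; Grace Okafor has 2; Brigid Eriksson has 1. The largest is 3, held by Ulric Garcia.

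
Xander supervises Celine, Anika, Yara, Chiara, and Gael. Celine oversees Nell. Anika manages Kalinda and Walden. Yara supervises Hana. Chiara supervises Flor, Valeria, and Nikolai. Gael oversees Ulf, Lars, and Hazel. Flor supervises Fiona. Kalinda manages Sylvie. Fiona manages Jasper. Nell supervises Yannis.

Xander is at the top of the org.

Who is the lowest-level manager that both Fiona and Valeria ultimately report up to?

Chiara

Fiona's chain of managers is Flor, Chiara, Xander. Valeria's chain of managers is Chiara, Xander. The first manager that appears in both chains is Chiara.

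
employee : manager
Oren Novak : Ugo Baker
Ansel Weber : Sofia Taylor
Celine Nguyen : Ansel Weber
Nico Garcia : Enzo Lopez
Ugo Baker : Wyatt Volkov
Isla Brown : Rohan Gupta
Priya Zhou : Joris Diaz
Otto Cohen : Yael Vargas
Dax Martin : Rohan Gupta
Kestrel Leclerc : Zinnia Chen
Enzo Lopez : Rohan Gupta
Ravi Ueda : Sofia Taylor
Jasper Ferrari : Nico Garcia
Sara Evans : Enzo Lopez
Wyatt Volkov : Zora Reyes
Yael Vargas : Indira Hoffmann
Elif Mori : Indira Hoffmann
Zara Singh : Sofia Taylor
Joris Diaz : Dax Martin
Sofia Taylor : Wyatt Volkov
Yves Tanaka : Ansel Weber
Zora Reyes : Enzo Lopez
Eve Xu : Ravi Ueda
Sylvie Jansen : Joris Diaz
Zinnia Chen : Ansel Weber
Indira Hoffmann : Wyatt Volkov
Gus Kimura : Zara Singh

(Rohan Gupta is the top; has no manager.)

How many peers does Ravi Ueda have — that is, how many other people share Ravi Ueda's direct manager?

Ravi Ueda reports to Sofia Taylor. Sofia Taylor's other direct reports are Ansel Weber, Zara Singh — 2 peers.

2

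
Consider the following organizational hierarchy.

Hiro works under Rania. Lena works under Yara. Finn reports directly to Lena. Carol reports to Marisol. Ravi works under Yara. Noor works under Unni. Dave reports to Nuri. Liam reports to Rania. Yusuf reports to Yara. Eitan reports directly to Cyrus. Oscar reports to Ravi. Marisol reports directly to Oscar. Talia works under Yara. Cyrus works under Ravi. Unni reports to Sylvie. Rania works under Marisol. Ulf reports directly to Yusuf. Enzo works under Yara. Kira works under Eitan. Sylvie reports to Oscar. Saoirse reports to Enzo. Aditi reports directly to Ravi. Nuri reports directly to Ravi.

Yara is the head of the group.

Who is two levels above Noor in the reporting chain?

Sylvie

Noor reports to Unni, and Unni reports to Sylvie. So Noor's skip-level manager is Sylvie.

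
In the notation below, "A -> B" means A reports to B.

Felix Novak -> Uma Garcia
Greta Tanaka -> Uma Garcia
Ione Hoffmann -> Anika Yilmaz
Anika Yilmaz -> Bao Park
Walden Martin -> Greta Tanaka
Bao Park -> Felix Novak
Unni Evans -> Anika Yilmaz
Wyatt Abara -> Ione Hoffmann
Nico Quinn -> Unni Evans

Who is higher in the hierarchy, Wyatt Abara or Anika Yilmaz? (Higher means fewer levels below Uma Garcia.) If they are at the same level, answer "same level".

Anika Yilmaz

Wyatt Abara is 5 levels below Uma Garcia; Anika Yilmaz is 3. Anika Yilmaz is higher.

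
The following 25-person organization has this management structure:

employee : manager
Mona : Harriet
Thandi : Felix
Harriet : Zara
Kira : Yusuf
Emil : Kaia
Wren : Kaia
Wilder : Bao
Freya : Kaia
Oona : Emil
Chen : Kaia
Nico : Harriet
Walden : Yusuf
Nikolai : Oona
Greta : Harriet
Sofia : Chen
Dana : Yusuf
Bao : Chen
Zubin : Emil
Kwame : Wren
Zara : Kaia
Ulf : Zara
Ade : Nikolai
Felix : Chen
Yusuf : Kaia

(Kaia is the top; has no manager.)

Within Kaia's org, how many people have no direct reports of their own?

The people in Kaia's organization with no one reporting to them are Zubin, Ade, Kira, Dana, Walden, Freya, Nico, Greta, Mona, Ulf, Sofia, Wilder, Thandi, Kwame. That is 14.

14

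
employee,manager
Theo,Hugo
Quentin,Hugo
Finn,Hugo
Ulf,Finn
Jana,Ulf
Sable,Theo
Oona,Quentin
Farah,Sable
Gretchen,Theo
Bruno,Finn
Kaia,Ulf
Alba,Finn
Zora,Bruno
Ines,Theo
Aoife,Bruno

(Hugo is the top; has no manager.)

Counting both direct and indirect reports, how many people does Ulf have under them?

Ulf directly manages Jana, Kaia. Jana has no reports. Kaia has no reports. So Ulf's organization is 2 direct reports plus everyone under them: 1 + 1 = 2.

2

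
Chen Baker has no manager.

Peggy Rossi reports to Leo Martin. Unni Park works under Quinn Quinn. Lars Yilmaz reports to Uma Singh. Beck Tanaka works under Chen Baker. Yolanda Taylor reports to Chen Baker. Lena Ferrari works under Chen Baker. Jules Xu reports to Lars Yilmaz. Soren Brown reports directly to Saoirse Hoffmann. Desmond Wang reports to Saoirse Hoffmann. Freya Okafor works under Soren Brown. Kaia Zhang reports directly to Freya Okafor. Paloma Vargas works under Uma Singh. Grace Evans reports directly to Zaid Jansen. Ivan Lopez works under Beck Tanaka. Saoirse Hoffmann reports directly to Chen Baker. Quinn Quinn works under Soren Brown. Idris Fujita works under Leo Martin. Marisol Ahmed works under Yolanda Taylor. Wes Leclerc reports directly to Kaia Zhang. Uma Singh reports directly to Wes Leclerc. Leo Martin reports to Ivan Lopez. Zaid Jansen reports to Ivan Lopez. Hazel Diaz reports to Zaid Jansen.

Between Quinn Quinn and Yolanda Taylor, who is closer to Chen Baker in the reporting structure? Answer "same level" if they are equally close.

Yolanda Taylor

Quinn Quinn is 3 levels below Chen Baker; Yolanda Taylor is 1. Yolanda Taylor is higher.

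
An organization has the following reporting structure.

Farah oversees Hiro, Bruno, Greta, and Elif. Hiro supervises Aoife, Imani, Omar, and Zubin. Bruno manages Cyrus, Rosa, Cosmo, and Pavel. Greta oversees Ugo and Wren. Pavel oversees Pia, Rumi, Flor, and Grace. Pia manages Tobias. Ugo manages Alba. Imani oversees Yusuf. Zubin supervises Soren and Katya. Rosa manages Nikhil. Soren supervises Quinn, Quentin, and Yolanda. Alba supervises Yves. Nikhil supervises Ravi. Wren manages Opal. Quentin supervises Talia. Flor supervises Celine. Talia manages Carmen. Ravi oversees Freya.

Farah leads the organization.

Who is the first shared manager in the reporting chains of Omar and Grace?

Farah

Omar's chain of managers is Hiro, Farah. Grace's chain of managers is Pavel, Bruno, Farah. The first manager that appears in both chains is Farah.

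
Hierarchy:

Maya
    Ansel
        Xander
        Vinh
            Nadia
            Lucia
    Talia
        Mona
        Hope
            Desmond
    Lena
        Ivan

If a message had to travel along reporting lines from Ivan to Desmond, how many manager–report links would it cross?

Ivan is 2 levels below Maya, and Desmond is 3 levels below Maya (their lowest common manager). The shortest path runs up from Ivan to Maya and back down to Desmond: 2 + 3 = 5 links.

5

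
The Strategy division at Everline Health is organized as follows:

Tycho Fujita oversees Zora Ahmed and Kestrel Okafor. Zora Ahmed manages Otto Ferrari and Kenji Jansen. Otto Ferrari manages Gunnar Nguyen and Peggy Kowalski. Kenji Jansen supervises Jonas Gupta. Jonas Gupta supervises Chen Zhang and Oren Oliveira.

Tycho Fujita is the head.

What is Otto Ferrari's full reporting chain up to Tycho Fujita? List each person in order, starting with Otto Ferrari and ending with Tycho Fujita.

Otto Ferrari reports to Zora Ahmed. Zora Ahmed reports to Tycho Fujita. Tycho Fujita is at the top.

Otto Ferrari -> Zora Ahmed -> Tycho Fujita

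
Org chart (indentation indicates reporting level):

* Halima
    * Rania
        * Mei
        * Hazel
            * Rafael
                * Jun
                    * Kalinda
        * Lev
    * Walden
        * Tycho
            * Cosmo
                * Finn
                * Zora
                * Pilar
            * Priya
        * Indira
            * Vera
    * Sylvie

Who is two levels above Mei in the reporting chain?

Mei reports to Rania, and Rania reports to Halima. So Mei's skip-level manager is Halima.

Halima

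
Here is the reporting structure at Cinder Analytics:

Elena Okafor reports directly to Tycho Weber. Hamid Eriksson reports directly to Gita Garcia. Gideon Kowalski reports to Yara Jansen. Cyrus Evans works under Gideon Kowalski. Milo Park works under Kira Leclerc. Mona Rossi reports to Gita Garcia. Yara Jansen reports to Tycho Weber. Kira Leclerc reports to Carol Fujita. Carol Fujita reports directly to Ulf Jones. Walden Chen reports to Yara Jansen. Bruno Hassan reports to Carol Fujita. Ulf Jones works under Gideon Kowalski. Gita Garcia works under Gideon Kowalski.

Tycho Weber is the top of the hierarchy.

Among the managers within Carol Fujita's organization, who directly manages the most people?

Carol Fujita

Direct-report counts within Carol Fujita's organization: Carol Fujita has 2; Kira Leclerc has 1. The largest is 2, held by Carol Fujita.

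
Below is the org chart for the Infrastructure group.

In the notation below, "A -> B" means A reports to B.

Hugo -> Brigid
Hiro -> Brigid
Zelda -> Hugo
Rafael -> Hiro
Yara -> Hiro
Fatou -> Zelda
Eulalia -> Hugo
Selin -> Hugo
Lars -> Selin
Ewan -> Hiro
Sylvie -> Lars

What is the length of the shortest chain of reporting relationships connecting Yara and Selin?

4

Yara is 2 levels below Brigid, and Selin is 2 levels below Brigid (their lowest common manager). The shortest path runs up from Yara to Brigid and back down to Selin: 2 + 2 = 4 links.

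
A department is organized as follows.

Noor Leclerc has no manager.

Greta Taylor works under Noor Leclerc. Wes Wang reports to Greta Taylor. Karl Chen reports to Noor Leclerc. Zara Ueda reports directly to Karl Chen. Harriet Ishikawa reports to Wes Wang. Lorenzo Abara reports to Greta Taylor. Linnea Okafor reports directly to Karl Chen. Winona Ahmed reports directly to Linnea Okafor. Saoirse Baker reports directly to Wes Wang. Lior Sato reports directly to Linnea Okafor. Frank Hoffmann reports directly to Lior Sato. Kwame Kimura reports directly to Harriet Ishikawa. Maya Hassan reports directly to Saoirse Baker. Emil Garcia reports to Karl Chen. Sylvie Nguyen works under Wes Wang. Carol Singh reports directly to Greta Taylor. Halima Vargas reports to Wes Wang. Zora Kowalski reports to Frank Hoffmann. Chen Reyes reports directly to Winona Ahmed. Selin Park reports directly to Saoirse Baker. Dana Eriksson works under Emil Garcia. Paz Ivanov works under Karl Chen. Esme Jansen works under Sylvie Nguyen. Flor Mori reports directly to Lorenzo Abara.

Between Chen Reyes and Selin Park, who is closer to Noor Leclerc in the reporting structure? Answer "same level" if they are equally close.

same level

Both Chen Reyes and Selin Park are 4 levels below Noor Leclerc.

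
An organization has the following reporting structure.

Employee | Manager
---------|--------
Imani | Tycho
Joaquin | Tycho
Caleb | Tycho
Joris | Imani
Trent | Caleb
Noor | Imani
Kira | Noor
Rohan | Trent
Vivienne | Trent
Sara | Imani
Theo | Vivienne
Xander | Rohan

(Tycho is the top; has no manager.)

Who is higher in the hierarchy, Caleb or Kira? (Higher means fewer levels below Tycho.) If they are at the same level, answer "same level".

Caleb is 1 level below Tycho; Kira is 3. Caleb is higher.

Caleb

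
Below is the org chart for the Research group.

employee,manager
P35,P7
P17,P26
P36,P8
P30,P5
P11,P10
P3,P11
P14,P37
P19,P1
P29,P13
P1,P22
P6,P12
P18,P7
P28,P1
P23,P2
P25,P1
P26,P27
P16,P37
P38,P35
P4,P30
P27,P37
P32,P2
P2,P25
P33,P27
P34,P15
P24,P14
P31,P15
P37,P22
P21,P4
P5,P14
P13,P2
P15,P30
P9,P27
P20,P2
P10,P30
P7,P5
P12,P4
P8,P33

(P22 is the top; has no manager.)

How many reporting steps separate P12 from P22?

Chain from P12 up to P22: P12 → P4 → P30 → P5 → P14 → P37 → P22. That is 6 steps up, so P12 is 6 levels below P22.

6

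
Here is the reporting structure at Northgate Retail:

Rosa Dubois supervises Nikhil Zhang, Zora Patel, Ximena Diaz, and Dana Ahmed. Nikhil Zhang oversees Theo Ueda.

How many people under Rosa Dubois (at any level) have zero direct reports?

4

The people in Rosa Dubois's organization with no one reporting to them are Dana Ahmed, Ximena Diaz, Zora Patel, Theo Ueda. That is 4.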